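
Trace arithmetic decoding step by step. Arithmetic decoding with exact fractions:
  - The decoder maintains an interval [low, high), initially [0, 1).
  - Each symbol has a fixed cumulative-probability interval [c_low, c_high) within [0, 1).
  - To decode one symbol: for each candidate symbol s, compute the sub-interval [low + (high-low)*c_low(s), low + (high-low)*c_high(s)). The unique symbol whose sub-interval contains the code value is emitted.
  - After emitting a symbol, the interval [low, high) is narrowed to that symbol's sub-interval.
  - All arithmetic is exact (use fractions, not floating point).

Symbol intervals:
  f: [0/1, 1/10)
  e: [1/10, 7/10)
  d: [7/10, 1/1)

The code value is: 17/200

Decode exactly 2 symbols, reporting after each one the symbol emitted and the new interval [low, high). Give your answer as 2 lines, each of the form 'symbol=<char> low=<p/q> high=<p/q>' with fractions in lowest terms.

Step 1: interval [0/1, 1/1), width = 1/1 - 0/1 = 1/1
  'f': [0/1 + 1/1*0/1, 0/1 + 1/1*1/10) = [0/1, 1/10) <- contains code 17/200
  'e': [0/1 + 1/1*1/10, 0/1 + 1/1*7/10) = [1/10, 7/10)
  'd': [0/1 + 1/1*7/10, 0/1 + 1/1*1/1) = [7/10, 1/1)
  emit 'f', narrow to [0/1, 1/10)
Step 2: interval [0/1, 1/10), width = 1/10 - 0/1 = 1/10
  'f': [0/1 + 1/10*0/1, 0/1 + 1/10*1/10) = [0/1, 1/100)
  'e': [0/1 + 1/10*1/10, 0/1 + 1/10*7/10) = [1/100, 7/100)
  'd': [0/1 + 1/10*7/10, 0/1 + 1/10*1/1) = [7/100, 1/10) <- contains code 17/200
  emit 'd', narrow to [7/100, 1/10)

Answer: symbol=f low=0/1 high=1/10
symbol=d low=7/100 high=1/10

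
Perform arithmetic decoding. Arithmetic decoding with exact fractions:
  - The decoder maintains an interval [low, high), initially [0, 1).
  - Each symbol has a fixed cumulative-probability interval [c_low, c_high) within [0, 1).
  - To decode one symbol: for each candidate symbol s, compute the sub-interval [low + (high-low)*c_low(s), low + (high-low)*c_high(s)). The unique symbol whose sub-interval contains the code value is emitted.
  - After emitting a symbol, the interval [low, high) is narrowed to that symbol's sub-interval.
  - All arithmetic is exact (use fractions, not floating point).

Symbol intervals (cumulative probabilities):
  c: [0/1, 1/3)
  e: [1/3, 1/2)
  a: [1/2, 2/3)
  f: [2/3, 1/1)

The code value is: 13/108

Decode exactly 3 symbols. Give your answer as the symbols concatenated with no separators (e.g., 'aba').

Answer: cec

Derivation:
Step 1: interval [0/1, 1/1), width = 1/1 - 0/1 = 1/1
  'c': [0/1 + 1/1*0/1, 0/1 + 1/1*1/3) = [0/1, 1/3) <- contains code 13/108
  'e': [0/1 + 1/1*1/3, 0/1 + 1/1*1/2) = [1/3, 1/2)
  'a': [0/1 + 1/1*1/2, 0/1 + 1/1*2/3) = [1/2, 2/3)
  'f': [0/1 + 1/1*2/3, 0/1 + 1/1*1/1) = [2/3, 1/1)
  emit 'c', narrow to [0/1, 1/3)
Step 2: interval [0/1, 1/3), width = 1/3 - 0/1 = 1/3
  'c': [0/1 + 1/3*0/1, 0/1 + 1/3*1/3) = [0/1, 1/9)
  'e': [0/1 + 1/3*1/3, 0/1 + 1/3*1/2) = [1/9, 1/6) <- contains code 13/108
  'a': [0/1 + 1/3*1/2, 0/1 + 1/3*2/3) = [1/6, 2/9)
  'f': [0/1 + 1/3*2/3, 0/1 + 1/3*1/1) = [2/9, 1/3)
  emit 'e', narrow to [1/9, 1/6)
Step 3: interval [1/9, 1/6), width = 1/6 - 1/9 = 1/18
  'c': [1/9 + 1/18*0/1, 1/9 + 1/18*1/3) = [1/9, 7/54) <- contains code 13/108
  'e': [1/9 + 1/18*1/3, 1/9 + 1/18*1/2) = [7/54, 5/36)
  'a': [1/9 + 1/18*1/2, 1/9 + 1/18*2/3) = [5/36, 4/27)
  'f': [1/9 + 1/18*2/3, 1/9 + 1/18*1/1) = [4/27, 1/6)
  emit 'c', narrow to [1/9, 7/54)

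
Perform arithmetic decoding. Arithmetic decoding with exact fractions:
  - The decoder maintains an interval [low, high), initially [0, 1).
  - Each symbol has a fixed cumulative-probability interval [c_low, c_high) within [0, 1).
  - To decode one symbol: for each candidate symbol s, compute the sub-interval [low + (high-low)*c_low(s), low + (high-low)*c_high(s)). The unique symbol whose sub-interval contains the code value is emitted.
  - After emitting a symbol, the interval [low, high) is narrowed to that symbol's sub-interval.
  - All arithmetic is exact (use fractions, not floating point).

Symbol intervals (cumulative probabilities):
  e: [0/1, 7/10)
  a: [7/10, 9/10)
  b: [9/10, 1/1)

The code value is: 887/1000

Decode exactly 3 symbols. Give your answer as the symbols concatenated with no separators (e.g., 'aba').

Answer: abe

Derivation:
Step 1: interval [0/1, 1/1), width = 1/1 - 0/1 = 1/1
  'e': [0/1 + 1/1*0/1, 0/1 + 1/1*7/10) = [0/1, 7/10)
  'a': [0/1 + 1/1*7/10, 0/1 + 1/1*9/10) = [7/10, 9/10) <- contains code 887/1000
  'b': [0/1 + 1/1*9/10, 0/1 + 1/1*1/1) = [9/10, 1/1)
  emit 'a', narrow to [7/10, 9/10)
Step 2: interval [7/10, 9/10), width = 9/10 - 7/10 = 1/5
  'e': [7/10 + 1/5*0/1, 7/10 + 1/5*7/10) = [7/10, 21/25)
  'a': [7/10 + 1/5*7/10, 7/10 + 1/5*9/10) = [21/25, 22/25)
  'b': [7/10 + 1/5*9/10, 7/10 + 1/5*1/1) = [22/25, 9/10) <- contains code 887/1000
  emit 'b', narrow to [22/25, 9/10)
Step 3: interval [22/25, 9/10), width = 9/10 - 22/25 = 1/50
  'e': [22/25 + 1/50*0/1, 22/25 + 1/50*7/10) = [22/25, 447/500) <- contains code 887/1000
  'a': [22/25 + 1/50*7/10, 22/25 + 1/50*9/10) = [447/500, 449/500)
  'b': [22/25 + 1/50*9/10, 22/25 + 1/50*1/1) = [449/500, 9/10)
  emit 'e', narrow to [22/25, 447/500)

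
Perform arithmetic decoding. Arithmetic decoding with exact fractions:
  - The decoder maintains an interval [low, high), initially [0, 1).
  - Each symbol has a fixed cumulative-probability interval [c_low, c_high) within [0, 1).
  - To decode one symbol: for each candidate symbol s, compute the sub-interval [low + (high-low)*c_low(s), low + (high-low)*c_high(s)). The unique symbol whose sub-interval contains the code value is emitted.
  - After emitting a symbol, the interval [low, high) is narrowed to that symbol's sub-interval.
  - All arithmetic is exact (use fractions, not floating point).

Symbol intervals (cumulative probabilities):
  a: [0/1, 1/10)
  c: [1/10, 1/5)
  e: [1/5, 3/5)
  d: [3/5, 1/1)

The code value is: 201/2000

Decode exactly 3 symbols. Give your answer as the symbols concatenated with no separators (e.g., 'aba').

Answer: caa

Derivation:
Step 1: interval [0/1, 1/1), width = 1/1 - 0/1 = 1/1
  'a': [0/1 + 1/1*0/1, 0/1 + 1/1*1/10) = [0/1, 1/10)
  'c': [0/1 + 1/1*1/10, 0/1 + 1/1*1/5) = [1/10, 1/5) <- contains code 201/2000
  'e': [0/1 + 1/1*1/5, 0/1 + 1/1*3/5) = [1/5, 3/5)
  'd': [0/1 + 1/1*3/5, 0/1 + 1/1*1/1) = [3/5, 1/1)
  emit 'c', narrow to [1/10, 1/5)
Step 2: interval [1/10, 1/5), width = 1/5 - 1/10 = 1/10
  'a': [1/10 + 1/10*0/1, 1/10 + 1/10*1/10) = [1/10, 11/100) <- contains code 201/2000
  'c': [1/10 + 1/10*1/10, 1/10 + 1/10*1/5) = [11/100, 3/25)
  'e': [1/10 + 1/10*1/5, 1/10 + 1/10*3/5) = [3/25, 4/25)
  'd': [1/10 + 1/10*3/5, 1/10 + 1/10*1/1) = [4/25, 1/5)
  emit 'a', narrow to [1/10, 11/100)
Step 3: interval [1/10, 11/100), width = 11/100 - 1/10 = 1/100
  'a': [1/10 + 1/100*0/1, 1/10 + 1/100*1/10) = [1/10, 101/1000) <- contains code 201/2000
  'c': [1/10 + 1/100*1/10, 1/10 + 1/100*1/5) = [101/1000, 51/500)
  'e': [1/10 + 1/100*1/5, 1/10 + 1/100*3/5) = [51/500, 53/500)
  'd': [1/10 + 1/100*3/5, 1/10 + 1/100*1/1) = [53/500, 11/100)
  emit 'a', narrow to [1/10, 101/1000)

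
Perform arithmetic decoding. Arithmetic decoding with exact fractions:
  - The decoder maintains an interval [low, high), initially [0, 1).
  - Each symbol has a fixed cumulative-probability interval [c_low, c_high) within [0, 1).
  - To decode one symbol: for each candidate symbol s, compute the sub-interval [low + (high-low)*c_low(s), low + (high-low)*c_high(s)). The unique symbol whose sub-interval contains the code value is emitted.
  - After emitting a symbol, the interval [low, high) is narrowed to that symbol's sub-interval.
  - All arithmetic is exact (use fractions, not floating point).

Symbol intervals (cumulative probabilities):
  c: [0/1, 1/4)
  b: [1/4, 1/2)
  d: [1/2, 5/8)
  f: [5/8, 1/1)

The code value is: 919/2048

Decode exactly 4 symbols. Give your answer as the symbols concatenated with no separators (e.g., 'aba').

Answer: bfbf

Derivation:
Step 1: interval [0/1, 1/1), width = 1/1 - 0/1 = 1/1
  'c': [0/1 + 1/1*0/1, 0/1 + 1/1*1/4) = [0/1, 1/4)
  'b': [0/1 + 1/1*1/4, 0/1 + 1/1*1/2) = [1/4, 1/2) <- contains code 919/2048
  'd': [0/1 + 1/1*1/2, 0/1 + 1/1*5/8) = [1/2, 5/8)
  'f': [0/1 + 1/1*5/8, 0/1 + 1/1*1/1) = [5/8, 1/1)
  emit 'b', narrow to [1/4, 1/2)
Step 2: interval [1/4, 1/2), width = 1/2 - 1/4 = 1/4
  'c': [1/4 + 1/4*0/1, 1/4 + 1/4*1/4) = [1/4, 5/16)
  'b': [1/4 + 1/4*1/4, 1/4 + 1/4*1/2) = [5/16, 3/8)
  'd': [1/4 + 1/4*1/2, 1/4 + 1/4*5/8) = [3/8, 13/32)
  'f': [1/4 + 1/4*5/8, 1/4 + 1/4*1/1) = [13/32, 1/2) <- contains code 919/2048
  emit 'f', narrow to [13/32, 1/2)
Step 3: interval [13/32, 1/2), width = 1/2 - 13/32 = 3/32
  'c': [13/32 + 3/32*0/1, 13/32 + 3/32*1/4) = [13/32, 55/128)
  'b': [13/32 + 3/32*1/4, 13/32 + 3/32*1/2) = [55/128, 29/64) <- contains code 919/2048
  'd': [13/32 + 3/32*1/2, 13/32 + 3/32*5/8) = [29/64, 119/256)
  'f': [13/32 + 3/32*5/8, 13/32 + 3/32*1/1) = [119/256, 1/2)
  emit 'b', narrow to [55/128, 29/64)
Step 4: interval [55/128, 29/64), width = 29/64 - 55/128 = 3/128
  'c': [55/128 + 3/128*0/1, 55/128 + 3/128*1/4) = [55/128, 223/512)
  'b': [55/128 + 3/128*1/4, 55/128 + 3/128*1/2) = [223/512, 113/256)
  'd': [55/128 + 3/128*1/2, 55/128 + 3/128*5/8) = [113/256, 455/1024)
  'f': [55/128 + 3/128*5/8, 55/128 + 3/128*1/1) = [455/1024, 29/64) <- contains code 919/2048
  emit 'f', narrow to [455/1024, 29/64)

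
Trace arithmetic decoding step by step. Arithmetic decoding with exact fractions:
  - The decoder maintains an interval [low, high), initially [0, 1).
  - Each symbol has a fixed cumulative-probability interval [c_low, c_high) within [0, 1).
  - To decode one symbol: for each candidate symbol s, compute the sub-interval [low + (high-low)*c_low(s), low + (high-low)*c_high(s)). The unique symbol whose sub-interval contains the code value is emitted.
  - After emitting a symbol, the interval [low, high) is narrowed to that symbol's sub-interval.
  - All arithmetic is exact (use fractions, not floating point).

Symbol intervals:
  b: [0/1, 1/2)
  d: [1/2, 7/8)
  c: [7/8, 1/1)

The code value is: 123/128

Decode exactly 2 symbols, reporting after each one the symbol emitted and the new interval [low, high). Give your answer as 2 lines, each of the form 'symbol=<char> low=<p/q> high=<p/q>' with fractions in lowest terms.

Answer: symbol=c low=7/8 high=1/1
symbol=d low=15/16 high=63/64

Derivation:
Step 1: interval [0/1, 1/1), width = 1/1 - 0/1 = 1/1
  'b': [0/1 + 1/1*0/1, 0/1 + 1/1*1/2) = [0/1, 1/2)
  'd': [0/1 + 1/1*1/2, 0/1 + 1/1*7/8) = [1/2, 7/8)
  'c': [0/1 + 1/1*7/8, 0/1 + 1/1*1/1) = [7/8, 1/1) <- contains code 123/128
  emit 'c', narrow to [7/8, 1/1)
Step 2: interval [7/8, 1/1), width = 1/1 - 7/8 = 1/8
  'b': [7/8 + 1/8*0/1, 7/8 + 1/8*1/2) = [7/8, 15/16)
  'd': [7/8 + 1/8*1/2, 7/8 + 1/8*7/8) = [15/16, 63/64) <- contains code 123/128
  'c': [7/8 + 1/8*7/8, 7/8 + 1/8*1/1) = [63/64, 1/1)
  emit 'd', narrow to [15/16, 63/64)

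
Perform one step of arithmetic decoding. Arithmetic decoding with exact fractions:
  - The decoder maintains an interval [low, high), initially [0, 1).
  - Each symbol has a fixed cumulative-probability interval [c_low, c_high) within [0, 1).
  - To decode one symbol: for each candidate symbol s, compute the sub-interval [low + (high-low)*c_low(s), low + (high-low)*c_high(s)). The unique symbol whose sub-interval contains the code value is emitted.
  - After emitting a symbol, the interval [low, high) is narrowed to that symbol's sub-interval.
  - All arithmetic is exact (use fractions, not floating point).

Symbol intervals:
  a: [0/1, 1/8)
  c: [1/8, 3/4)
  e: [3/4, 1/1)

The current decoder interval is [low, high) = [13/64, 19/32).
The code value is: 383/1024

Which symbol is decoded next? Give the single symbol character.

Interval width = high − low = 19/32 − 13/64 = 25/64
Scaled code = (code − low) / width = (383/1024 − 13/64) / 25/64 = 7/16
  a: [0/1, 1/8) 
  c: [1/8, 3/4) ← scaled code falls here ✓
  e: [3/4, 1/1) 

Answer: c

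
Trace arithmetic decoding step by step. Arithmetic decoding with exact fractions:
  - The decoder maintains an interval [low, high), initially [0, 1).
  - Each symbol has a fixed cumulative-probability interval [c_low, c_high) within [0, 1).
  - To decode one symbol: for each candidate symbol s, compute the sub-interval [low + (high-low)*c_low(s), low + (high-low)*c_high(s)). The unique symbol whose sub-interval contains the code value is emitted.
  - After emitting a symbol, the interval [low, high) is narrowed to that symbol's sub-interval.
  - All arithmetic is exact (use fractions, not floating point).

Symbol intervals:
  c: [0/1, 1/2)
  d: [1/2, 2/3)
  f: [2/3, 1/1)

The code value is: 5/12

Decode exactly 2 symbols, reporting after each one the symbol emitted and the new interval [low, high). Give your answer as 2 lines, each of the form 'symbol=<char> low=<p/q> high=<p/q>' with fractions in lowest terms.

Step 1: interval [0/1, 1/1), width = 1/1 - 0/1 = 1/1
  'c': [0/1 + 1/1*0/1, 0/1 + 1/1*1/2) = [0/1, 1/2) <- contains code 5/12
  'd': [0/1 + 1/1*1/2, 0/1 + 1/1*2/3) = [1/2, 2/3)
  'f': [0/1 + 1/1*2/3, 0/1 + 1/1*1/1) = [2/3, 1/1)
  emit 'c', narrow to [0/1, 1/2)
Step 2: interval [0/1, 1/2), width = 1/2 - 0/1 = 1/2
  'c': [0/1 + 1/2*0/1, 0/1 + 1/2*1/2) = [0/1, 1/4)
  'd': [0/1 + 1/2*1/2, 0/1 + 1/2*2/3) = [1/4, 1/3)
  'f': [0/1 + 1/2*2/3, 0/1 + 1/2*1/1) = [1/3, 1/2) <- contains code 5/12
  emit 'f', narrow to [1/3, 1/2)

Answer: symbol=c low=0/1 high=1/2
symbol=f low=1/3 high=1/2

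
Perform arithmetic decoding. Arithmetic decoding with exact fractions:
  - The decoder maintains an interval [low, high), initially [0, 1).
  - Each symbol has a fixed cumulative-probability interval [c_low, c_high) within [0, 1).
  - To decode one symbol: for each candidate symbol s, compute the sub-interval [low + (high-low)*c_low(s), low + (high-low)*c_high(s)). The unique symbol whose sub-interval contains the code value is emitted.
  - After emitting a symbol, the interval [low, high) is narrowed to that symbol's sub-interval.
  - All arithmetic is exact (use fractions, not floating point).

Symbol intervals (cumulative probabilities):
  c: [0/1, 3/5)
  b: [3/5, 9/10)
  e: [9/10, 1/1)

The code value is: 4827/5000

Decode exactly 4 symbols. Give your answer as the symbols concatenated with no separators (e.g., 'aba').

Answer: ebcc

Derivation:
Step 1: interval [0/1, 1/1), width = 1/1 - 0/1 = 1/1
  'c': [0/1 + 1/1*0/1, 0/1 + 1/1*3/5) = [0/1, 3/5)
  'b': [0/1 + 1/1*3/5, 0/1 + 1/1*9/10) = [3/5, 9/10)
  'e': [0/1 + 1/1*9/10, 0/1 + 1/1*1/1) = [9/10, 1/1) <- contains code 4827/5000
  emit 'e', narrow to [9/10, 1/1)
Step 2: interval [9/10, 1/1), width = 1/1 - 9/10 = 1/10
  'c': [9/10 + 1/10*0/1, 9/10 + 1/10*3/5) = [9/10, 24/25)
  'b': [9/10 + 1/10*3/5, 9/10 + 1/10*9/10) = [24/25, 99/100) <- contains code 4827/5000
  'e': [9/10 + 1/10*9/10, 9/10 + 1/10*1/1) = [99/100, 1/1)
  emit 'b', narrow to [24/25, 99/100)
Step 3: interval [24/25, 99/100), width = 99/100 - 24/25 = 3/100
  'c': [24/25 + 3/100*0/1, 24/25 + 3/100*3/5) = [24/25, 489/500) <- contains code 4827/5000
  'b': [24/25 + 3/100*3/5, 24/25 + 3/100*9/10) = [489/500, 987/1000)
  'e': [24/25 + 3/100*9/10, 24/25 + 3/100*1/1) = [987/1000, 99/100)
  emit 'c', narrow to [24/25, 489/500)
Step 4: interval [24/25, 489/500), width = 489/500 - 24/25 = 9/500
  'c': [24/25 + 9/500*0/1, 24/25 + 9/500*3/5) = [24/25, 2427/2500) <- contains code 4827/5000
  'b': [24/25 + 9/500*3/5, 24/25 + 9/500*9/10) = [2427/2500, 4881/5000)
  'e': [24/25 + 9/500*9/10, 24/25 + 9/500*1/1) = [4881/5000, 489/500)
  emit 'c', narrow to [24/25, 2427/2500)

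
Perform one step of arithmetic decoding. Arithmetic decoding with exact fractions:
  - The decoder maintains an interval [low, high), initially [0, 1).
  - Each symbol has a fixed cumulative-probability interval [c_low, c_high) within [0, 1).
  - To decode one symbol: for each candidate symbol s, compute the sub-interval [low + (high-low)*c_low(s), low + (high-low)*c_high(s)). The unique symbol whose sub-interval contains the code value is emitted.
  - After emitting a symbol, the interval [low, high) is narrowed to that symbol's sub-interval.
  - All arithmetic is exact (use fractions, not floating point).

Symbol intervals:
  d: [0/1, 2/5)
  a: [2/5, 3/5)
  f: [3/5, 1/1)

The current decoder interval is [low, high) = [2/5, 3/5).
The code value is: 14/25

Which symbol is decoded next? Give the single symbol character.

Answer: f

Derivation:
Interval width = high − low = 3/5 − 2/5 = 1/5
Scaled code = (code − low) / width = (14/25 − 2/5) / 1/5 = 4/5
  d: [0/1, 2/5) 
  a: [2/5, 3/5) 
  f: [3/5, 1/1) ← scaled code falls here ✓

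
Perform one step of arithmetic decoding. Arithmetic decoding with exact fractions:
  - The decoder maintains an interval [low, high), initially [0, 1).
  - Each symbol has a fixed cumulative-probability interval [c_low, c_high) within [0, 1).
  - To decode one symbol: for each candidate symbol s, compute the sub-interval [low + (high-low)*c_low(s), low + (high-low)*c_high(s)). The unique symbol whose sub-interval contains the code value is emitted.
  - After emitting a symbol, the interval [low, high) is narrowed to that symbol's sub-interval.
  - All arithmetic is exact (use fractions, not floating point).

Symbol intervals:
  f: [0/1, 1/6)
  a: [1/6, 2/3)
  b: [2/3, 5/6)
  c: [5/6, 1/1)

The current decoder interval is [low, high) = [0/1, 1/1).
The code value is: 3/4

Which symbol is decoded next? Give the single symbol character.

Answer: b

Derivation:
Interval width = high − low = 1/1 − 0/1 = 1/1
Scaled code = (code − low) / width = (3/4 − 0/1) / 1/1 = 3/4
  f: [0/1, 1/6) 
  a: [1/6, 2/3) 
  b: [2/3, 5/6) ← scaled code falls here ✓
  c: [5/6, 1/1) 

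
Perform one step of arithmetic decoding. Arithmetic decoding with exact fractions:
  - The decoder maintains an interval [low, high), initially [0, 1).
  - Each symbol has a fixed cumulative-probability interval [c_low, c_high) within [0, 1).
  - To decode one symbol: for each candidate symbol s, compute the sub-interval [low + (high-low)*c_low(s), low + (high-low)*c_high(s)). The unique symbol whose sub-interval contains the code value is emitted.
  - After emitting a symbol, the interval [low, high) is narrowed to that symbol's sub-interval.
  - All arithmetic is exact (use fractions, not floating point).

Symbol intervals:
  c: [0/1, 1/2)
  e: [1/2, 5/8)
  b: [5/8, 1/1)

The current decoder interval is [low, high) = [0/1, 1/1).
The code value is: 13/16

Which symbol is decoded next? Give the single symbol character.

Interval width = high − low = 1/1 − 0/1 = 1/1
Scaled code = (code − low) / width = (13/16 − 0/1) / 1/1 = 13/16
  c: [0/1, 1/2) 
  e: [1/2, 5/8) 
  b: [5/8, 1/1) ← scaled code falls here ✓

Answer: b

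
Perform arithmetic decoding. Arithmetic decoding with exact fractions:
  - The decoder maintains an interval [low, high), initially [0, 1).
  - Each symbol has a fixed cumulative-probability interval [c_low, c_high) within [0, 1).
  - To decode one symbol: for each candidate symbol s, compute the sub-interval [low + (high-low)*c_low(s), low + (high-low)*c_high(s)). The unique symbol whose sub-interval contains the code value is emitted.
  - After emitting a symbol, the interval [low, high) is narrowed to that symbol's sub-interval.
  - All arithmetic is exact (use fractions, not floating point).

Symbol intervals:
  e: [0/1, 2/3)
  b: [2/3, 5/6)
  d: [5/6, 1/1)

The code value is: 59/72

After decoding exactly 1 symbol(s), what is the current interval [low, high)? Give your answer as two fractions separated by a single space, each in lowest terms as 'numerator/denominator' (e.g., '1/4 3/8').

Step 1: interval [0/1, 1/1), width = 1/1 - 0/1 = 1/1
  'e': [0/1 + 1/1*0/1, 0/1 + 1/1*2/3) = [0/1, 2/3)
  'b': [0/1 + 1/1*2/3, 0/1 + 1/1*5/6) = [2/3, 5/6) <- contains code 59/72
  'd': [0/1 + 1/1*5/6, 0/1 + 1/1*1/1) = [5/6, 1/1)
  emit 'b', narrow to [2/3, 5/6)

Answer: 2/3 5/6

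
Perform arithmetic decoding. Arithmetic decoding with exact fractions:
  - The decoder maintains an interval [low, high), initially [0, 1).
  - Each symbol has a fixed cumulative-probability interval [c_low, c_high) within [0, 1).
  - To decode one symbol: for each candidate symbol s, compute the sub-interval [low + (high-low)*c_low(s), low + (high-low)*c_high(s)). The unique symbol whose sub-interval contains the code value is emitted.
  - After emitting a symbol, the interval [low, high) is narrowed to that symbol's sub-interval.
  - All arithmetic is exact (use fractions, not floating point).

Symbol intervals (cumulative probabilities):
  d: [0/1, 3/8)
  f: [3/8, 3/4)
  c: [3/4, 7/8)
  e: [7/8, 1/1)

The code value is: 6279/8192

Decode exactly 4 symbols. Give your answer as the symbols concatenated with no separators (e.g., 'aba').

Step 1: interval [0/1, 1/1), width = 1/1 - 0/1 = 1/1
  'd': [0/1 + 1/1*0/1, 0/1 + 1/1*3/8) = [0/1, 3/8)
  'f': [0/1 + 1/1*3/8, 0/1 + 1/1*3/4) = [3/8, 3/4)
  'c': [0/1 + 1/1*3/4, 0/1 + 1/1*7/8) = [3/4, 7/8) <- contains code 6279/8192
  'e': [0/1 + 1/1*7/8, 0/1 + 1/1*1/1) = [7/8, 1/1)
  emit 'c', narrow to [3/4, 7/8)
Step 2: interval [3/4, 7/8), width = 7/8 - 3/4 = 1/8
  'd': [3/4 + 1/8*0/1, 3/4 + 1/8*3/8) = [3/4, 51/64) <- contains code 6279/8192
  'f': [3/4 + 1/8*3/8, 3/4 + 1/8*3/4) = [51/64, 27/32)
  'c': [3/4 + 1/8*3/4, 3/4 + 1/8*7/8) = [27/32, 55/64)
  'e': [3/4 + 1/8*7/8, 3/4 + 1/8*1/1) = [55/64, 7/8)
  emit 'd', narrow to [3/4, 51/64)
Step 3: interval [3/4, 51/64), width = 51/64 - 3/4 = 3/64
  'd': [3/4 + 3/64*0/1, 3/4 + 3/64*3/8) = [3/4, 393/512) <- contains code 6279/8192
  'f': [3/4 + 3/64*3/8, 3/4 + 3/64*3/4) = [393/512, 201/256)
  'c': [3/4 + 3/64*3/4, 3/4 + 3/64*7/8) = [201/256, 405/512)
  'e': [3/4 + 3/64*7/8, 3/4 + 3/64*1/1) = [405/512, 51/64)
  emit 'd', narrow to [3/4, 393/512)
Step 4: interval [3/4, 393/512), width = 393/512 - 3/4 = 9/512
  'd': [3/4 + 9/512*0/1, 3/4 + 9/512*3/8) = [3/4, 3099/4096)
  'f': [3/4 + 9/512*3/8, 3/4 + 9/512*3/4) = [3099/4096, 1563/2048)
  'c': [3/4 + 9/512*3/4, 3/4 + 9/512*7/8) = [1563/2048, 3135/4096)
  'e': [3/4 + 9/512*7/8, 3/4 + 9/512*1/1) = [3135/4096, 393/512) <- contains code 6279/8192
  emit 'e', narrow to [3135/4096, 393/512)

Answer: cdde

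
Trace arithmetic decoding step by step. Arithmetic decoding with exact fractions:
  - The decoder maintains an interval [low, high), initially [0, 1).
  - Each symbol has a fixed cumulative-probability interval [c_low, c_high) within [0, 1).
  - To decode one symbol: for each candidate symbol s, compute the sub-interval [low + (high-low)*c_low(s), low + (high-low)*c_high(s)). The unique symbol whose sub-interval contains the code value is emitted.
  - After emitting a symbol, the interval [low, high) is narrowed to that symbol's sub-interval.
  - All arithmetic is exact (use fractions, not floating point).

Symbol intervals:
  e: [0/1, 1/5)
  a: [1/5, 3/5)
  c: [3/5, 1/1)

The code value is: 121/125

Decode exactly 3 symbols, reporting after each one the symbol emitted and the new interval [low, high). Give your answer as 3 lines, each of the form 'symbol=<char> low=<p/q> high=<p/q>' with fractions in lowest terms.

Step 1: interval [0/1, 1/1), width = 1/1 - 0/1 = 1/1
  'e': [0/1 + 1/1*0/1, 0/1 + 1/1*1/5) = [0/1, 1/5)
  'a': [0/1 + 1/1*1/5, 0/1 + 1/1*3/5) = [1/5, 3/5)
  'c': [0/1 + 1/1*3/5, 0/1 + 1/1*1/1) = [3/5, 1/1) <- contains code 121/125
  emit 'c', narrow to [3/5, 1/1)
Step 2: interval [3/5, 1/1), width = 1/1 - 3/5 = 2/5
  'e': [3/5 + 2/5*0/1, 3/5 + 2/5*1/5) = [3/5, 17/25)
  'a': [3/5 + 2/5*1/5, 3/5 + 2/5*3/5) = [17/25, 21/25)
  'c': [3/5 + 2/5*3/5, 3/5 + 2/5*1/1) = [21/25, 1/1) <- contains code 121/125
  emit 'c', narrow to [21/25, 1/1)
Step 3: interval [21/25, 1/1), width = 1/1 - 21/25 = 4/25
  'e': [21/25 + 4/25*0/1, 21/25 + 4/25*1/5) = [21/25, 109/125)
  'a': [21/25 + 4/25*1/5, 21/25 + 4/25*3/5) = [109/125, 117/125)
  'c': [21/25 + 4/25*3/5, 21/25 + 4/25*1/1) = [117/125, 1/1) <- contains code 121/125
  emit 'c', narrow to [117/125, 1/1)

Answer: symbol=c low=3/5 high=1/1
symbol=c low=21/25 high=1/1
symbol=c low=117/125 high=1/1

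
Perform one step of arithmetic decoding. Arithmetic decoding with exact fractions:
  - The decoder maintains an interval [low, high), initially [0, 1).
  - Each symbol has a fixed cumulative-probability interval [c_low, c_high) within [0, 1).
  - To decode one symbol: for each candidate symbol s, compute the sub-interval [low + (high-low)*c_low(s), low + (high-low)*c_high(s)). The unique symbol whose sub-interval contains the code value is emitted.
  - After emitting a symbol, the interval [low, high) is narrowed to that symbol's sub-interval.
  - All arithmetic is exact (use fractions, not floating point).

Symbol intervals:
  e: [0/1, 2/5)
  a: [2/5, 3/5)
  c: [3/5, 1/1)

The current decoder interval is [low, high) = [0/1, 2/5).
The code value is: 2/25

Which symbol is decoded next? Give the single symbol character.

Interval width = high − low = 2/5 − 0/1 = 2/5
Scaled code = (code − low) / width = (2/25 − 0/1) / 2/5 = 1/5
  e: [0/1, 2/5) ← scaled code falls here ✓
  a: [2/5, 3/5) 
  c: [3/5, 1/1) 

Answer: e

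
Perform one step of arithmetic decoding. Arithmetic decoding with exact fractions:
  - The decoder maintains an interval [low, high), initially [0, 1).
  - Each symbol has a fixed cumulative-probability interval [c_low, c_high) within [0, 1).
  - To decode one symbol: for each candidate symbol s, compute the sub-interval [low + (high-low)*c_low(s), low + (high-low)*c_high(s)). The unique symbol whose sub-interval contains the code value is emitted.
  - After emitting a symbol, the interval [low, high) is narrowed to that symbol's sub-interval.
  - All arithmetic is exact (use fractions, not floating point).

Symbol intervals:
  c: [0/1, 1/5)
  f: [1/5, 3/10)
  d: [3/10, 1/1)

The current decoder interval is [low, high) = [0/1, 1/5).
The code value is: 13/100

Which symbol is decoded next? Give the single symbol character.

Interval width = high − low = 1/5 − 0/1 = 1/5
Scaled code = (code − low) / width = (13/100 − 0/1) / 1/5 = 13/20
  c: [0/1, 1/5) 
  f: [1/5, 3/10) 
  d: [3/10, 1/1) ← scaled code falls here ✓

Answer: d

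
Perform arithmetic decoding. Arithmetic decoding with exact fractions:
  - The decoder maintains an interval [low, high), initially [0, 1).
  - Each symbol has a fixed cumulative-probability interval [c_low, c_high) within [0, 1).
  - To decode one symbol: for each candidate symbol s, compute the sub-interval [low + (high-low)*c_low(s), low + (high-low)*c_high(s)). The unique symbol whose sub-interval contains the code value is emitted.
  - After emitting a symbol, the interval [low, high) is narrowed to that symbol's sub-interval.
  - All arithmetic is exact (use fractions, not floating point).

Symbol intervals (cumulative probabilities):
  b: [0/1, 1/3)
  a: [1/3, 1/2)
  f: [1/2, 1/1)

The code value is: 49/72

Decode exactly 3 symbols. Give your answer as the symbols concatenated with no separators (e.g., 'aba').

Answer: fab

Derivation:
Step 1: interval [0/1, 1/1), width = 1/1 - 0/1 = 1/1
  'b': [0/1 + 1/1*0/1, 0/1 + 1/1*1/3) = [0/1, 1/3)
  'a': [0/1 + 1/1*1/3, 0/1 + 1/1*1/2) = [1/3, 1/2)
  'f': [0/1 + 1/1*1/2, 0/1 + 1/1*1/1) = [1/2, 1/1) <- contains code 49/72
  emit 'f', narrow to [1/2, 1/1)
Step 2: interval [1/2, 1/1), width = 1/1 - 1/2 = 1/2
  'b': [1/2 + 1/2*0/1, 1/2 + 1/2*1/3) = [1/2, 2/3)
  'a': [1/2 + 1/2*1/3, 1/2 + 1/2*1/2) = [2/3, 3/4) <- contains code 49/72
  'f': [1/2 + 1/2*1/2, 1/2 + 1/2*1/1) = [3/4, 1/1)
  emit 'a', narrow to [2/3, 3/4)
Step 3: interval [2/3, 3/4), width = 3/4 - 2/3 = 1/12
  'b': [2/3 + 1/12*0/1, 2/3 + 1/12*1/3) = [2/3, 25/36) <- contains code 49/72
  'a': [2/3 + 1/12*1/3, 2/3 + 1/12*1/2) = [25/36, 17/24)
  'f': [2/3 + 1/12*1/2, 2/3 + 1/12*1/1) = [17/24, 3/4)
  emit 'b', narrow to [2/3, 25/36)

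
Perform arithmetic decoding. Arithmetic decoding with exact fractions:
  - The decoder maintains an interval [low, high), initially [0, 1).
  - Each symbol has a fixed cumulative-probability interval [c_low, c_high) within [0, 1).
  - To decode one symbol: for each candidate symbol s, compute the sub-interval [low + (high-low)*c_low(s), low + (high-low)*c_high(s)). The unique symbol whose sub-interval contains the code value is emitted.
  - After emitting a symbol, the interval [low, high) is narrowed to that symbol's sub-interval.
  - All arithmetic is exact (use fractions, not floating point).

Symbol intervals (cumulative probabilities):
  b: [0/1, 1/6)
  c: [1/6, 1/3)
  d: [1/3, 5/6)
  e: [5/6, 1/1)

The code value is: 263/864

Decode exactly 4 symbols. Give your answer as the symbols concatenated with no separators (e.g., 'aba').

Step 1: interval [0/1, 1/1), width = 1/1 - 0/1 = 1/1
  'b': [0/1 + 1/1*0/1, 0/1 + 1/1*1/6) = [0/1, 1/6)
  'c': [0/1 + 1/1*1/6, 0/1 + 1/1*1/3) = [1/6, 1/3) <- contains code 263/864
  'd': [0/1 + 1/1*1/3, 0/1 + 1/1*5/6) = [1/3, 5/6)
  'e': [0/1 + 1/1*5/6, 0/1 + 1/1*1/1) = [5/6, 1/1)
  emit 'c', narrow to [1/6, 1/3)
Step 2: interval [1/6, 1/3), width = 1/3 - 1/6 = 1/6
  'b': [1/6 + 1/6*0/1, 1/6 + 1/6*1/6) = [1/6, 7/36)
  'c': [1/6 + 1/6*1/6, 1/6 + 1/6*1/3) = [7/36, 2/9)
  'd': [1/6 + 1/6*1/3, 1/6 + 1/6*5/6) = [2/9, 11/36) <- contains code 263/864
  'e': [1/6 + 1/6*5/6, 1/6 + 1/6*1/1) = [11/36, 1/3)
  emit 'd', narrow to [2/9, 11/36)
Step 3: interval [2/9, 11/36), width = 11/36 - 2/9 = 1/12
  'b': [2/9 + 1/12*0/1, 2/9 + 1/12*1/6) = [2/9, 17/72)
  'c': [2/9 + 1/12*1/6, 2/9 + 1/12*1/3) = [17/72, 1/4)
  'd': [2/9 + 1/12*1/3, 2/9 + 1/12*5/6) = [1/4, 7/24)
  'e': [2/9 + 1/12*5/6, 2/9 + 1/12*1/1) = [7/24, 11/36) <- contains code 263/864
  emit 'e', narrow to [7/24, 11/36)
Step 4: interval [7/24, 11/36), width = 11/36 - 7/24 = 1/72
  'b': [7/24 + 1/72*0/1, 7/24 + 1/72*1/6) = [7/24, 127/432)
  'c': [7/24 + 1/72*1/6, 7/24 + 1/72*1/3) = [127/432, 8/27)
  'd': [7/24 + 1/72*1/3, 7/24 + 1/72*5/6) = [8/27, 131/432)
  'e': [7/24 + 1/72*5/6, 7/24 + 1/72*1/1) = [131/432, 11/36) <- contains code 263/864
  emit 'e', narrow to [131/432, 11/36)

Answer: cdee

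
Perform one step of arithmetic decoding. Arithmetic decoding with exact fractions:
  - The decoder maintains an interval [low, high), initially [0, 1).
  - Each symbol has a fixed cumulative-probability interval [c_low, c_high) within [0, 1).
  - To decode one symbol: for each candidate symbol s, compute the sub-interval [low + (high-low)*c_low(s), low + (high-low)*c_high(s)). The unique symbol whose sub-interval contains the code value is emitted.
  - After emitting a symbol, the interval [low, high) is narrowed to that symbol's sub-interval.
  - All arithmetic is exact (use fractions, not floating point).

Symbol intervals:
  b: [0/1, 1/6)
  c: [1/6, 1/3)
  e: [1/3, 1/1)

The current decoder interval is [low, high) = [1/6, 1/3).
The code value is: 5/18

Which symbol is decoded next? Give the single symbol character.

Interval width = high − low = 1/3 − 1/6 = 1/6
Scaled code = (code − low) / width = (5/18 − 1/6) / 1/6 = 2/3
  b: [0/1, 1/6) 
  c: [1/6, 1/3) 
  e: [1/3, 1/1) ← scaled code falls here ✓

Answer: e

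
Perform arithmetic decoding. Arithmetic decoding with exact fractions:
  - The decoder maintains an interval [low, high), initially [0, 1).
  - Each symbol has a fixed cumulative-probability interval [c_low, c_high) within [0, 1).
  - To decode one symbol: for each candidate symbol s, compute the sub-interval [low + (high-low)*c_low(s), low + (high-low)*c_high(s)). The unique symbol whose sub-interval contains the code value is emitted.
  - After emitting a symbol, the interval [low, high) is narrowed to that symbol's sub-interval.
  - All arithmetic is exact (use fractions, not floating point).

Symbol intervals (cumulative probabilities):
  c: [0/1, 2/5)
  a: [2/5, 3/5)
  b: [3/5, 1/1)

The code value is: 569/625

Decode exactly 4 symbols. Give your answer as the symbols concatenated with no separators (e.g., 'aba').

Step 1: interval [0/1, 1/1), width = 1/1 - 0/1 = 1/1
  'c': [0/1 + 1/1*0/1, 0/1 + 1/1*2/5) = [0/1, 2/5)
  'a': [0/1 + 1/1*2/5, 0/1 + 1/1*3/5) = [2/5, 3/5)
  'b': [0/1 + 1/1*3/5, 0/1 + 1/1*1/1) = [3/5, 1/1) <- contains code 569/625
  emit 'b', narrow to [3/5, 1/1)
Step 2: interval [3/5, 1/1), width = 1/1 - 3/5 = 2/5
  'c': [3/5 + 2/5*0/1, 3/5 + 2/5*2/5) = [3/5, 19/25)
  'a': [3/5 + 2/5*2/5, 3/5 + 2/5*3/5) = [19/25, 21/25)
  'b': [3/5 + 2/5*3/5, 3/5 + 2/5*1/1) = [21/25, 1/1) <- contains code 569/625
  emit 'b', narrow to [21/25, 1/1)
Step 3: interval [21/25, 1/1), width = 1/1 - 21/25 = 4/25
  'c': [21/25 + 4/25*0/1, 21/25 + 4/25*2/5) = [21/25, 113/125)
  'a': [21/25 + 4/25*2/5, 21/25 + 4/25*3/5) = [113/125, 117/125) <- contains code 569/625
  'b': [21/25 + 4/25*3/5, 21/25 + 4/25*1/1) = [117/125, 1/1)
  emit 'a', narrow to [113/125, 117/125)
Step 4: interval [113/125, 117/125), width = 117/125 - 113/125 = 4/125
  'c': [113/125 + 4/125*0/1, 113/125 + 4/125*2/5) = [113/125, 573/625) <- contains code 569/625
  'a': [113/125 + 4/125*2/5, 113/125 + 4/125*3/5) = [573/625, 577/625)
  'b': [113/125 + 4/125*3/5, 113/125 + 4/125*1/1) = [577/625, 117/125)
  emit 'c', narrow to [113/125, 573/625)

Answer: bbac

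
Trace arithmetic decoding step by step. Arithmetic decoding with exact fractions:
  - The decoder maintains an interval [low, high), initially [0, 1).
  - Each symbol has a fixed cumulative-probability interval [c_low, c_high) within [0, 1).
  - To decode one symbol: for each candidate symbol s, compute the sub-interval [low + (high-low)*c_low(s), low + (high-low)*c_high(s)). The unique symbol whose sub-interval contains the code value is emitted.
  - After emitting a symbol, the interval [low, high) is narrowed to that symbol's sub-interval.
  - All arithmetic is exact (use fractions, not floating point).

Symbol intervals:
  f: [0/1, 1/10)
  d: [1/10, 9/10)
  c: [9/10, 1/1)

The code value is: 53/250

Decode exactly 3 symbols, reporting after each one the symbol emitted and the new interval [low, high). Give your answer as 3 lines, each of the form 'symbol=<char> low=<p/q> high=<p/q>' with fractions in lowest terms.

Step 1: interval [0/1, 1/1), width = 1/1 - 0/1 = 1/1
  'f': [0/1 + 1/1*0/1, 0/1 + 1/1*1/10) = [0/1, 1/10)
  'd': [0/1 + 1/1*1/10, 0/1 + 1/1*9/10) = [1/10, 9/10) <- contains code 53/250
  'c': [0/1 + 1/1*9/10, 0/1 + 1/1*1/1) = [9/10, 1/1)
  emit 'd', narrow to [1/10, 9/10)
Step 2: interval [1/10, 9/10), width = 9/10 - 1/10 = 4/5
  'f': [1/10 + 4/5*0/1, 1/10 + 4/5*1/10) = [1/10, 9/50)
  'd': [1/10 + 4/5*1/10, 1/10 + 4/5*9/10) = [9/50, 41/50) <- contains code 53/250
  'c': [1/10 + 4/5*9/10, 1/10 + 4/5*1/1) = [41/50, 9/10)
  emit 'd', narrow to [9/50, 41/50)
Step 3: interval [9/50, 41/50), width = 41/50 - 9/50 = 16/25
  'f': [9/50 + 16/25*0/1, 9/50 + 16/25*1/10) = [9/50, 61/250) <- contains code 53/250
  'd': [9/50 + 16/25*1/10, 9/50 + 16/25*9/10) = [61/250, 189/250)
  'c': [9/50 + 16/25*9/10, 9/50 + 16/25*1/1) = [189/250, 41/50)
  emit 'f', narrow to [9/50, 61/250)

Answer: symbol=d low=1/10 high=9/10
symbol=d low=9/50 high=41/50
symbol=f low=9/50 high=61/250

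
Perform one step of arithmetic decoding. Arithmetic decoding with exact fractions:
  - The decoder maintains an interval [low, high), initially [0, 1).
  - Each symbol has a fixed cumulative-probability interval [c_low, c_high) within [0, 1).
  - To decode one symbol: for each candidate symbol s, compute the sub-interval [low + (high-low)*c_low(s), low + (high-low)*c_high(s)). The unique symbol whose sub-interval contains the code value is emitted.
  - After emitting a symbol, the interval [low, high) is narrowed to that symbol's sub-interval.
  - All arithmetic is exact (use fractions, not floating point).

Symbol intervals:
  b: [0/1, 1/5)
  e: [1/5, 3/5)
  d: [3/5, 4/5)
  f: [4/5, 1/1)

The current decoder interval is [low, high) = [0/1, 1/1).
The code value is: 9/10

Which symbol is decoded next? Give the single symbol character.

Interval width = high − low = 1/1 − 0/1 = 1/1
Scaled code = (code − low) / width = (9/10 − 0/1) / 1/1 = 9/10
  b: [0/1, 1/5) 
  e: [1/5, 3/5) 
  d: [3/5, 4/5) 
  f: [4/5, 1/1) ← scaled code falls here ✓

Answer: f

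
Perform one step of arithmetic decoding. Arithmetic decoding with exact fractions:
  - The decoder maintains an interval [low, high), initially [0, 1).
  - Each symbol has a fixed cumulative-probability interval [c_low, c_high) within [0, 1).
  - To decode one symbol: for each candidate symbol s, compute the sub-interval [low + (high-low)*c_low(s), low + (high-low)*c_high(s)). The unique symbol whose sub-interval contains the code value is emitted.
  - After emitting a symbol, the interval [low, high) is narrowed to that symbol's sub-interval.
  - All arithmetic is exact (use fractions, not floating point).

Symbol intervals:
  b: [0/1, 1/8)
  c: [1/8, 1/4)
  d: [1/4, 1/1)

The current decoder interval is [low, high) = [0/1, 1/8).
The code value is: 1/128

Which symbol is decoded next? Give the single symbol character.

Answer: b

Derivation:
Interval width = high − low = 1/8 − 0/1 = 1/8
Scaled code = (code − low) / width = (1/128 − 0/1) / 1/8 = 1/16
  b: [0/1, 1/8) ← scaled code falls here ✓
  c: [1/8, 1/4) 
  d: [1/4, 1/1) 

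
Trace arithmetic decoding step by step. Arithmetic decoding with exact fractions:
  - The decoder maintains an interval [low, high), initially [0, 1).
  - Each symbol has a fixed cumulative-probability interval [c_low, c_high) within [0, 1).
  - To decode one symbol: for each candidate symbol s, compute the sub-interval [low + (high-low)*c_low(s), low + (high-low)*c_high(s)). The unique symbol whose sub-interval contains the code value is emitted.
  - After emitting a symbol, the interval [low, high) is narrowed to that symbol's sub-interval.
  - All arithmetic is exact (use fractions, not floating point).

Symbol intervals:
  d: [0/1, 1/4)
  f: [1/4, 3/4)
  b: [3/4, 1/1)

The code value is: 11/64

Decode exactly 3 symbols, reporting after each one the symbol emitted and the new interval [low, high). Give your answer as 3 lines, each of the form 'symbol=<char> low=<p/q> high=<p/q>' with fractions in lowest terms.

Step 1: interval [0/1, 1/1), width = 1/1 - 0/1 = 1/1
  'd': [0/1 + 1/1*0/1, 0/1 + 1/1*1/4) = [0/1, 1/4) <- contains code 11/64
  'f': [0/1 + 1/1*1/4, 0/1 + 1/1*3/4) = [1/4, 3/4)
  'b': [0/1 + 1/1*3/4, 0/1 + 1/1*1/1) = [3/4, 1/1)
  emit 'd', narrow to [0/1, 1/4)
Step 2: interval [0/1, 1/4), width = 1/4 - 0/1 = 1/4
  'd': [0/1 + 1/4*0/1, 0/1 + 1/4*1/4) = [0/1, 1/16)
  'f': [0/1 + 1/4*1/4, 0/1 + 1/4*3/4) = [1/16, 3/16) <- contains code 11/64
  'b': [0/1 + 1/4*3/4, 0/1 + 1/4*1/1) = [3/16, 1/4)
  emit 'f', narrow to [1/16, 3/16)
Step 3: interval [1/16, 3/16), width = 3/16 - 1/16 = 1/8
  'd': [1/16 + 1/8*0/1, 1/16 + 1/8*1/4) = [1/16, 3/32)
  'f': [1/16 + 1/8*1/4, 1/16 + 1/8*3/4) = [3/32, 5/32)
  'b': [1/16 + 1/8*3/4, 1/16 + 1/8*1/1) = [5/32, 3/16) <- contains code 11/64
  emit 'b', narrow to [5/32, 3/16)

Answer: symbol=d low=0/1 high=1/4
symbol=f low=1/16 high=3/16
symbol=b low=5/32 high=3/16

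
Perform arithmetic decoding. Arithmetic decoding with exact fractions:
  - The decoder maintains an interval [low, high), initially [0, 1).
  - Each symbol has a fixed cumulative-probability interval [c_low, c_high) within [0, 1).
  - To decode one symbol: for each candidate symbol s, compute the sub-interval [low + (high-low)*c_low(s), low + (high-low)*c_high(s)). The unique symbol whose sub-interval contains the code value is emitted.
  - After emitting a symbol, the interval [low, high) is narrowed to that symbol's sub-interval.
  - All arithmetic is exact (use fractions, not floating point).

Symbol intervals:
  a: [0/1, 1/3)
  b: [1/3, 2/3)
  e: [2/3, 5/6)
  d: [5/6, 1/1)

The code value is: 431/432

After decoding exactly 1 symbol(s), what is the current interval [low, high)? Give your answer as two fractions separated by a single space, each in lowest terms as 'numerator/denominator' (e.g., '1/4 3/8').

Step 1: interval [0/1, 1/1), width = 1/1 - 0/1 = 1/1
  'a': [0/1 + 1/1*0/1, 0/1 + 1/1*1/3) = [0/1, 1/3)
  'b': [0/1 + 1/1*1/3, 0/1 + 1/1*2/3) = [1/3, 2/3)
  'e': [0/1 + 1/1*2/3, 0/1 + 1/1*5/6) = [2/3, 5/6)
  'd': [0/1 + 1/1*5/6, 0/1 + 1/1*1/1) = [5/6, 1/1) <- contains code 431/432
  emit 'd', narrow to [5/6, 1/1)

Answer: 5/6 1/1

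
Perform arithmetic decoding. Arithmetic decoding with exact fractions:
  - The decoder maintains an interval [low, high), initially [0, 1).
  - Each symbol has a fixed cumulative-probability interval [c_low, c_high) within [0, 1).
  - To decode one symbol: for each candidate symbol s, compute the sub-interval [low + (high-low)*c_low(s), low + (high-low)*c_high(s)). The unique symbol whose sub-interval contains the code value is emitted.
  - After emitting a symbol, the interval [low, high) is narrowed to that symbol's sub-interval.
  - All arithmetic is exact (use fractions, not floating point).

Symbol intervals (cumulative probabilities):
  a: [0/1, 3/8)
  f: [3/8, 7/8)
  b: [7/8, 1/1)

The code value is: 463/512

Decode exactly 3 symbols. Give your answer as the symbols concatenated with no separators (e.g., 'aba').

Answer: baf

Derivation:
Step 1: interval [0/1, 1/1), width = 1/1 - 0/1 = 1/1
  'a': [0/1 + 1/1*0/1, 0/1 + 1/1*3/8) = [0/1, 3/8)
  'f': [0/1 + 1/1*3/8, 0/1 + 1/1*7/8) = [3/8, 7/8)
  'b': [0/1 + 1/1*7/8, 0/1 + 1/1*1/1) = [7/8, 1/1) <- contains code 463/512
  emit 'b', narrow to [7/8, 1/1)
Step 2: interval [7/8, 1/1), width = 1/1 - 7/8 = 1/8
  'a': [7/8 + 1/8*0/1, 7/8 + 1/8*3/8) = [7/8, 59/64) <- contains code 463/512
  'f': [7/8 + 1/8*3/8, 7/8 + 1/8*7/8) = [59/64, 63/64)
  'b': [7/8 + 1/8*7/8, 7/8 + 1/8*1/1) = [63/64, 1/1)
  emit 'a', narrow to [7/8, 59/64)
Step 3: interval [7/8, 59/64), width = 59/64 - 7/8 = 3/64
  'a': [7/8 + 3/64*0/1, 7/8 + 3/64*3/8) = [7/8, 457/512)
  'f': [7/8 + 3/64*3/8, 7/8 + 3/64*7/8) = [457/512, 469/512) <- contains code 463/512
  'b': [7/8 + 3/64*7/8, 7/8 + 3/64*1/1) = [469/512, 59/64)
  emit 'f', narrow to [457/512, 469/512)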